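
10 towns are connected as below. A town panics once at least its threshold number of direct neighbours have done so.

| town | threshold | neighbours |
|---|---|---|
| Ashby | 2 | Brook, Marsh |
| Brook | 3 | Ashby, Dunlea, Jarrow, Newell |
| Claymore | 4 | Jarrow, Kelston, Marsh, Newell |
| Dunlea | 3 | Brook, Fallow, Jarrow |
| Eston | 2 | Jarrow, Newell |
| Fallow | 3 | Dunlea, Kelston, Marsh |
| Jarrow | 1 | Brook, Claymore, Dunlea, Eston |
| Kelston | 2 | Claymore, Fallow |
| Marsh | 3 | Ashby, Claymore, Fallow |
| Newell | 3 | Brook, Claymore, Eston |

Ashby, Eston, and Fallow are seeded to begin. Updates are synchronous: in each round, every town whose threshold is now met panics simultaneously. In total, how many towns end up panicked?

4

Round 1 — Ashby, Eston, Fallow panic (initial).
Round 2 — checking thresholds:
  Brook: 1 of 4 neighbours < 3, holds.
  Dunlea: 1 of 3 neighbours < 3, holds.
  Jarrow: 1 of 4 neighbours ≥ 1, panics.
  Kelston: 1 of 2 neighbours < 2, holds.
  Marsh: 2 of 3 neighbours < 3, holds.
  Newell: 1 of 3 neighbours < 3, holds.
Round 3 — no new panics; cascade stops.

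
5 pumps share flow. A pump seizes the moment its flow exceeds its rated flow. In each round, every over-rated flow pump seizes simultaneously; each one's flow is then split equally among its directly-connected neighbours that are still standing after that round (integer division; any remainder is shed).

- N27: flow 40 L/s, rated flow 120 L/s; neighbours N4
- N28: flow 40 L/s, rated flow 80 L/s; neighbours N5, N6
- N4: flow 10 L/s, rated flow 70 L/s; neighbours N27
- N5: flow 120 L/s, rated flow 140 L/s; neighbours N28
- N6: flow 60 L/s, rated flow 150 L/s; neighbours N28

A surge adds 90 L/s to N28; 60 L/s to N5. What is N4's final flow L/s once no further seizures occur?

10

Round 1 — N28 at 130 > 80; N5 at 180 > 140. N28, N5 seize.
  N28 sheds 130 L/s to N6: 130 each.
    N6: 60+130 = 190 > 150
  N5 sheds 180 L/s: no online neighbours, lost.
Round 2 — N6 seizes.
  N6 sheds 190 L/s: no online neighbours, lost.
No further seizures.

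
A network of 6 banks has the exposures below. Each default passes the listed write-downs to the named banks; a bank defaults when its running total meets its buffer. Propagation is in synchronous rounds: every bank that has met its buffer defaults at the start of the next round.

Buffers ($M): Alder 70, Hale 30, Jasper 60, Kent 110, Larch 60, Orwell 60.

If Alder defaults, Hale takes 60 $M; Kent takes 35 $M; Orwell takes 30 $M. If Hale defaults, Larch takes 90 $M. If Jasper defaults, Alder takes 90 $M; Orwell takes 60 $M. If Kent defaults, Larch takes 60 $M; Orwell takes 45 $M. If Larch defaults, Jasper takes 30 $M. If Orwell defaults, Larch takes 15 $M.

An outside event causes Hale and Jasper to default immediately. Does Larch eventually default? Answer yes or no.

Round 1 — Hale, Jasper default (initial).
  Alder: +90 → 90 ≥ 70
  Larch: +90 → 90 ≥ 60
  Orwell: +60 → 60 ≥ 60
Round 2 — Alder, Larch, Orwell default.
  Kent: +35 → 35 < 110
No further defaults.

yes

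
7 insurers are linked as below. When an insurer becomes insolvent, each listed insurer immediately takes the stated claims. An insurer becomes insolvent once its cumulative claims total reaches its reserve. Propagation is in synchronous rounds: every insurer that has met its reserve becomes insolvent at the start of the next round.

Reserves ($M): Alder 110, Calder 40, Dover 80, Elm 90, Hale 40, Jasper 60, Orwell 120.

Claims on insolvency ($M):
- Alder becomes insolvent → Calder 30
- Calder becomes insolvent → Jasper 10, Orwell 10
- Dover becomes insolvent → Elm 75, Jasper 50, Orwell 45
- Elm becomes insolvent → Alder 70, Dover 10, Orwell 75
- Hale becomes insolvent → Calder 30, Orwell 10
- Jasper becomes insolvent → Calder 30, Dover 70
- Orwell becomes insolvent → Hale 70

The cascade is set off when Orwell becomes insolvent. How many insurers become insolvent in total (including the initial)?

2

Round 1 — Orwell becomes insolvent (initial).
  Hale: +70 → 70 ≥ 40
Round 2 — Hale becomes insolvent.
  Calder: +30 → 30 < 40
No further insolvencies.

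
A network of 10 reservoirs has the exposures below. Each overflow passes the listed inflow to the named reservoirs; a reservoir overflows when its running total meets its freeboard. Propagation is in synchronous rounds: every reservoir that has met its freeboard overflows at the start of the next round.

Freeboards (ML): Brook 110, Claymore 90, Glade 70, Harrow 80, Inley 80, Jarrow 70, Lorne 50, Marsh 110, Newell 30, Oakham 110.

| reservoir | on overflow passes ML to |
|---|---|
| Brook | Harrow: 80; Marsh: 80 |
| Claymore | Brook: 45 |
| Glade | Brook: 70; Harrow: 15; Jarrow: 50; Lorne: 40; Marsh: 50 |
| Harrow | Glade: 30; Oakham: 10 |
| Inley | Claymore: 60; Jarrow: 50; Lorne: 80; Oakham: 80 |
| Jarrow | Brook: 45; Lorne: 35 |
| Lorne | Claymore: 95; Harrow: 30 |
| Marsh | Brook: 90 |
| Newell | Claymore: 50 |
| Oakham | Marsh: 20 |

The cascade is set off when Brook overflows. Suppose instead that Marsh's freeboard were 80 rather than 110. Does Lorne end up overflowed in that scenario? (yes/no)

With Marsh's freeboard at 80:
Round 1 — Brook overflows (initial).
  Harrow: +80 → 80 ≥ 80
  Marsh: +80 → 80 ≥ 80
Round 2 — Harrow, Marsh overflow.
  Glade: +30 → 30 < 70
  Oakham: +10 → 10 < 110
No further overflows.

no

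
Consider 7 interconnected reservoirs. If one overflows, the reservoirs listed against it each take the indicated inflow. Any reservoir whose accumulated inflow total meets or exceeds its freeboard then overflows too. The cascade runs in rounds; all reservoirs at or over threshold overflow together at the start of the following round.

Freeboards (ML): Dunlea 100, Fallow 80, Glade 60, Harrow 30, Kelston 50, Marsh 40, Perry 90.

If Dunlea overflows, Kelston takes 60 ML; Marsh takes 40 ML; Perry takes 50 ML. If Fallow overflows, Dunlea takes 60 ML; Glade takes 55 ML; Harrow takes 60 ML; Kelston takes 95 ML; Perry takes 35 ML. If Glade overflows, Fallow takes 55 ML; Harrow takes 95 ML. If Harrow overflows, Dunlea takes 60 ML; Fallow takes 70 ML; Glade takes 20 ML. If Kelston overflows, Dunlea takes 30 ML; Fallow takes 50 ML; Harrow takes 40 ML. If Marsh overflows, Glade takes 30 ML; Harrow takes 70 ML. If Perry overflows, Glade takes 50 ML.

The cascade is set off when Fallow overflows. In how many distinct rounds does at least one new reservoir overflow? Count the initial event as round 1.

Round 1 — Fallow overflows (initial).
  Dunlea: +60 → 60 < 100
  Glade: +55 → 55 < 60
  Harrow: +60 → 60 ≥ 30
  Kelston: +95 → 95 ≥ 50
  Perry: +35 → 35 < 90
Round 2 — Harrow, Kelston overflow.
  Dunlea: +60+30 → 150 ≥ 100
  Glade: +20 → 75 ≥ 60
Round 3 — Dunlea, Glade overflow.
  Marsh: +40 → 40 ≥ 40
  Perry: +50 → 85 < 90
Round 4 — Marsh overflows.
No further overflows.

4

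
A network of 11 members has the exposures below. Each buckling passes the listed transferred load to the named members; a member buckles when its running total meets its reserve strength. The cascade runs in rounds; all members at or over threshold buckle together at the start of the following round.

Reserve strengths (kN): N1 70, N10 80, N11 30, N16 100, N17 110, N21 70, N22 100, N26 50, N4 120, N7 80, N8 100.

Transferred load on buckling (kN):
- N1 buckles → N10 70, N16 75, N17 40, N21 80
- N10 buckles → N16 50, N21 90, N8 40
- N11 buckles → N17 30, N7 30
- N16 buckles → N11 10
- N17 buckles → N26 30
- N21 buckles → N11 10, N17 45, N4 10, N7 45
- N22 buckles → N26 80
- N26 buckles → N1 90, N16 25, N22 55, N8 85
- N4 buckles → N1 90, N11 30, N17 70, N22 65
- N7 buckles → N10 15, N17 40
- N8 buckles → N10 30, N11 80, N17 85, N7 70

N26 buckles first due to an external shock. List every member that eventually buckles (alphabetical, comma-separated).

Round 1 — N26 buckles (initial).
  N1: +90 → 90 ≥ 70
  N16: +25 → 25 < 100
  N22: +55 → 55 < 100
  N8: +85 → 85 < 100
Round 2 — N1 buckles.
  N10: +70 → 70 < 80
  N16: +75 → 100 ≥ 100
  N17: +40 → 40 < 110
  N21: +80 → 80 ≥ 70
Round 3 — N16, N21 buckle.
  N11: +10+10 → 20 < 30
  N17: +45 → 85 < 110
  N4: +10 → 10 < 120
  N7: +45 → 45 < 80
No further bucklings.

N1, N16, N21, N26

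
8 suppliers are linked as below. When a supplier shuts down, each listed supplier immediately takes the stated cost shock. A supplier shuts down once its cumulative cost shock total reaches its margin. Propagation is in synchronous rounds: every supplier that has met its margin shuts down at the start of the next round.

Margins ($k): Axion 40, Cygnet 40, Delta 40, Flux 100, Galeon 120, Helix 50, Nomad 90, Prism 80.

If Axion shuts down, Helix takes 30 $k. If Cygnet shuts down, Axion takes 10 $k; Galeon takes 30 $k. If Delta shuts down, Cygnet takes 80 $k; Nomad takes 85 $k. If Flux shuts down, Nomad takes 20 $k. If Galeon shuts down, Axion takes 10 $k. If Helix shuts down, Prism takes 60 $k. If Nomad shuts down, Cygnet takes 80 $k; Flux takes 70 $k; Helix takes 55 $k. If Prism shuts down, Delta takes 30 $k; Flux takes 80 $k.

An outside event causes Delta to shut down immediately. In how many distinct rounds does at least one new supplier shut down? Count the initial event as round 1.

Round 1 — Delta shuts down (initial).
  Cygnet: +80 → 80 ≥ 40
  Nomad: +85 → 85 < 90
Round 2 — Cygnet shuts down.
  Axion: +10 → 10 < 40
  Galeon: +30 → 30 < 120
No further shutdowns.

2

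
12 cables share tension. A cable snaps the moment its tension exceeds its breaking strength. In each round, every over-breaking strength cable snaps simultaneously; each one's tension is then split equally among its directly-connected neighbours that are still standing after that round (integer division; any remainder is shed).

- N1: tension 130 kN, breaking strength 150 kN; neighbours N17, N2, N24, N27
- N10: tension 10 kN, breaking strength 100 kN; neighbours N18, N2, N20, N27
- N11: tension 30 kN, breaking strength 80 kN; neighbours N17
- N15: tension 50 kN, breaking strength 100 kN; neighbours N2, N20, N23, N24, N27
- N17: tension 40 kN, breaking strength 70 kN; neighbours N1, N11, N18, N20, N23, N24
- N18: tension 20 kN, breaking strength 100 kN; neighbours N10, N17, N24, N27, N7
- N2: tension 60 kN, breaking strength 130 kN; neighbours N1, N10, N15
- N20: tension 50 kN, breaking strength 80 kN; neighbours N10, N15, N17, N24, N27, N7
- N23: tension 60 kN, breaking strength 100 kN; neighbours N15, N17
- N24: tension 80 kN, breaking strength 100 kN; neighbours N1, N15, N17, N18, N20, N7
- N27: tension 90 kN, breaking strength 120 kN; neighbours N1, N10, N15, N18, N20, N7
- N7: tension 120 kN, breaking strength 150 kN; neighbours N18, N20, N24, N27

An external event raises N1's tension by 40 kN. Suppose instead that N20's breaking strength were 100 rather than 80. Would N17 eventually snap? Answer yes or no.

yes

With N20's breaking strength at 100:
Round 1 — N1 at 170 > 150. N1 snaps.
  N1 sheds 170 kN to N17, N2, N24, N27: 42 each (2 lost).
    N17: 40+42 = 82 > 70
    N2: 60+42 = 102 ≤ 130
    N24: 80+42 = 122 > 100
    N27: 90+42 = 132 > 120
Round 2 — N17, N24, N27 snap.
  N17 sheds 82 kN to N11, N18, N20, N23: 20 each (2 lost).
    N11: 30+20 = 50 ≤ 80
    N18: 20+20 = 40 ≤ 100
    N20: 50+20 = 70 ≤ 100
    N23: 60+20 = 80 ≤ 100
  N24 sheds 122 kN to N15, N18, N20, N7: 30 each (2 lost).
    N15: 50+30 = 80 ≤ 100
    N18: 40+30 = 70 ≤ 100
    N20: 70+30 = 100 ≤ 100
    N7: 120+30 = 150 ≤ 150
  N27 sheds 132 kN to N10, N15, N18, N20, N7: 26 each (2 lost).
    N10: 10+26 = 36 ≤ 100
    N15: 80+26 = 106 > 100
    N18: 70+26 = 96 ≤ 100
    N20: 100+26 = 126 > 100
    N7: 150+26 = 176 > 150
Round 3 — N15, N20, N7 snap.
  N15 sheds 106 kN to N2, N23: 53 each.
    N2: 102+53 = 155 > 130
    N23: 80+53 = 133 > 100
  N20 sheds 126 kN to N10: 126 each.
    N10: 36+126 = 162 > 100
  N7 sheds 176 kN to N18: 176 each.
    N18: 96+176 = 272 > 100
Round 4 — N10, N18, N2, N23 snap.
  N10 sheds 162 kN: no online neighbours, lost.
  N18 sheds 272 kN: no online neighbours, lost.
  N2 sheds 155 kN: no online neighbours, lost.
  N23 sheds 133 kN: no online neighbours, lost.
No further breaks.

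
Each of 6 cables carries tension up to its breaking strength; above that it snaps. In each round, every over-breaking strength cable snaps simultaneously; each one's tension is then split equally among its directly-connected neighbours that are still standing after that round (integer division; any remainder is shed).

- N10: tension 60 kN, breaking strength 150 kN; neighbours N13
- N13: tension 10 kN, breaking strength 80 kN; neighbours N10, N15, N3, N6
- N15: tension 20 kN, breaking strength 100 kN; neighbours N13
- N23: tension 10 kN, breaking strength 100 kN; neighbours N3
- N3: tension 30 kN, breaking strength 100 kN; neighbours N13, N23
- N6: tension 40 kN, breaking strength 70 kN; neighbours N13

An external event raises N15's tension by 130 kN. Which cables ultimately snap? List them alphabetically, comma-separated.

N13, N15, N6

Round 1 — N15 at 150 > 100. N15 snaps.
  N15 sheds 150 kN to N13: 150 each.
    N13: 10+150 = 160 > 80
Round 2 — N13 snaps.
  N13 sheds 160 kN to N10, N3, N6: 53 each (1 lost).
    N10: 60+53 = 113 ≤ 150
    N3: 30+53 = 83 ≤ 100
    N6: 40+53 = 93 > 70
Round 3 — N6 snaps.
  N6 sheds 93 kN: no online neighbours, lost.
No further breaks.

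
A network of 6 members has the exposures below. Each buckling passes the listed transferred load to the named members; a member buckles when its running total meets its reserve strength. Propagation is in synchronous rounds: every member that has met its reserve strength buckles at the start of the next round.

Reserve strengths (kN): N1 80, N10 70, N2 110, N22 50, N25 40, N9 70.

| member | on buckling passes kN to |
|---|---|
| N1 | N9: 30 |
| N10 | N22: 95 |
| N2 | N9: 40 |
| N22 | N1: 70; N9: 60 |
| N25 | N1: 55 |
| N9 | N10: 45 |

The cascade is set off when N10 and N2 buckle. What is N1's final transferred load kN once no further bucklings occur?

Round 1 — N10, N2 buckle (initial).
  N22: +95 → 95 ≥ 50
  N9: +40 → 40 < 70
Round 2 — N22 buckles.
  N1: +70 → 70 < 80
  N9: +60 → 100 ≥ 70
Round 3 — N9 buckles.
No further bucklings.

70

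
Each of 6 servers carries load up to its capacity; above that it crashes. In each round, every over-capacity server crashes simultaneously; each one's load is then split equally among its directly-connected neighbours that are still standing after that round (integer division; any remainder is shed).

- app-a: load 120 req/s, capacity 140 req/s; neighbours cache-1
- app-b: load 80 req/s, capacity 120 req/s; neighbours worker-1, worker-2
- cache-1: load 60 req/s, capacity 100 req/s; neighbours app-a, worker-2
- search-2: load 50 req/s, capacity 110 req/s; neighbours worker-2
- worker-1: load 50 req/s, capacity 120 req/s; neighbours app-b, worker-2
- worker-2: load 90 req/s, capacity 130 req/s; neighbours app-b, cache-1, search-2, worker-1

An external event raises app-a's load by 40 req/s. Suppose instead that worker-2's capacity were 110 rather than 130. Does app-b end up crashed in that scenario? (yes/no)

With worker-2's capacity at 110:
Round 1 — app-a at 160 > 140. app-a crashes.
  app-a sheds 160 req/s to cache-1: 160 each.
    cache-1: 60+160 = 220 > 100
Round 2 — cache-1 crashes.
  cache-1 sheds 220 req/s to worker-2: 220 each.
    worker-2: 90+220 = 310 > 110
Round 3 — worker-2 crashes.
  worker-2 sheds 310 req/s to app-b, search-2, worker-1: 103 each (1 lost).
    app-b: 80+103 = 183 > 120
    search-2: 50+103 = 153 > 110
    worker-1: 50+103 = 153 > 120
Round 4 — app-b, search-2, worker-1 crash.
  app-b sheds 183 req/s: no online neighbours, lost.
  search-2 sheds 153 req/s: no online neighbours, lost.
  worker-1 sheds 153 req/s: no online neighbours, lost.
No further crashes.

yes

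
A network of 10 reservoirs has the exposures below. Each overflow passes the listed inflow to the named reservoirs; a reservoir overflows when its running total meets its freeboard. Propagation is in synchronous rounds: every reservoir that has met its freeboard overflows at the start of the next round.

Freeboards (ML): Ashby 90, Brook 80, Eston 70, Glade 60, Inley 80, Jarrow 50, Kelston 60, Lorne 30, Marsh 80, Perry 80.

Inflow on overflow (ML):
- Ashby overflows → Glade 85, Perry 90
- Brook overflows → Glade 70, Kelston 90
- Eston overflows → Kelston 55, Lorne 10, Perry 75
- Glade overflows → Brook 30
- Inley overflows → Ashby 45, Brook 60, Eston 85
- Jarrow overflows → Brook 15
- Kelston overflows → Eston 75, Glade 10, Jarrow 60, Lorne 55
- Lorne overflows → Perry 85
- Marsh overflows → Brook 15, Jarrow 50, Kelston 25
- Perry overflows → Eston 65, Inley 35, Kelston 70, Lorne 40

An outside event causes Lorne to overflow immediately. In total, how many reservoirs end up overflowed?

5

Round 1 — Lorne overflows (initial).
  Perry: +85 → 85 ≥ 80
Round 2 — Perry overflows.
  Eston: +65 → 65 < 70
  Inley: +35 → 35 < 80
  Kelston: +70 → 70 ≥ 60
Round 3 — Kelston overflows.
  Eston: +75 → 140 ≥ 70
  Glade: +10 → 10 < 60
  Jarrow: +60 → 60 ≥ 50
Round 4 — Eston, Jarrow overflow.
  Brook: +15 → 15 < 80
No further overflows.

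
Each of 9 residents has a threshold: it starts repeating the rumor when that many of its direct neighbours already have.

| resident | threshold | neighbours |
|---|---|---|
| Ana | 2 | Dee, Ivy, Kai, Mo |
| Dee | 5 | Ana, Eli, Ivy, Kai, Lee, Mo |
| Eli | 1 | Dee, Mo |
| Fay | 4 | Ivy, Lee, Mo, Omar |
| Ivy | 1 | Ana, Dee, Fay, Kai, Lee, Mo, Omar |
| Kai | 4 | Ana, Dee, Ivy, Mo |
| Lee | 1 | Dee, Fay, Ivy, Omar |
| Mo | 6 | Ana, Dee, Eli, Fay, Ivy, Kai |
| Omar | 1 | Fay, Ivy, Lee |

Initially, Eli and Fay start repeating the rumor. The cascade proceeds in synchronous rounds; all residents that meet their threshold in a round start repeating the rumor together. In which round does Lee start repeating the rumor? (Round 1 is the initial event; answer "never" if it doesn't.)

2

Round 1 — Eli, Fay start repeating the rumor (initial).
Round 2 — checking thresholds:
  Dee: 1 of 6 neighbours < 5, holds.
  Ivy: 1 of 7 neighbours ≥ 1, starts repeating the rumor.
  Lee: 1 of 4 neighbours ≥ 1, starts repeating the rumor.
  Mo: 2 of 6 neighbours < 6, holds.
  Omar: 1 of 3 neighbours ≥ 1, starts repeating the rumor.
Round 3 — no new spreads; cascade stops.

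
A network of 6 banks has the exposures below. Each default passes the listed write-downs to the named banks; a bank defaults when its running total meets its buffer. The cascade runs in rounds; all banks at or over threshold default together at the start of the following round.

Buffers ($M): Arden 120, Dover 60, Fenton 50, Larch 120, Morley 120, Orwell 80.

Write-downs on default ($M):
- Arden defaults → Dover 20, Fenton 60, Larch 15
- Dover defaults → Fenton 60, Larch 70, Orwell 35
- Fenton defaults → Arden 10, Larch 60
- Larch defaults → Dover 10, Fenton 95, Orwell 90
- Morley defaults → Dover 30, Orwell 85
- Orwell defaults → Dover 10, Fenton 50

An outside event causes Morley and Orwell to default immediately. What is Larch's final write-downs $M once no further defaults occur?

60

Round 1 — Morley, Orwell default (initial).
  Dover: +30+10 → 40 < 60
  Fenton: +50 → 50 ≥ 50
Round 2 — Fenton defaults.
  Arden: +10 → 10 < 120
  Larch: +60 → 60 < 120
No further defaults.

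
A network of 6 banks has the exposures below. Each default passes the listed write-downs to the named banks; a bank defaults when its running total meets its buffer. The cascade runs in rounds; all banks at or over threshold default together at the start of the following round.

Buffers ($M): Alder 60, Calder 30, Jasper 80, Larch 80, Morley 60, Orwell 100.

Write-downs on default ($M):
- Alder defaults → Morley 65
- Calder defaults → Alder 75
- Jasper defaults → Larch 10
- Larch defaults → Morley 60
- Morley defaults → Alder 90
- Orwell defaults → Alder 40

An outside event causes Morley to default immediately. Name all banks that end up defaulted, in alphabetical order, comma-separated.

Alder, Morley

Round 1 — Morley defaults (initial).
  Alder: +90 → 90 ≥ 60
Round 2 — Alder defaults.
No further defaults.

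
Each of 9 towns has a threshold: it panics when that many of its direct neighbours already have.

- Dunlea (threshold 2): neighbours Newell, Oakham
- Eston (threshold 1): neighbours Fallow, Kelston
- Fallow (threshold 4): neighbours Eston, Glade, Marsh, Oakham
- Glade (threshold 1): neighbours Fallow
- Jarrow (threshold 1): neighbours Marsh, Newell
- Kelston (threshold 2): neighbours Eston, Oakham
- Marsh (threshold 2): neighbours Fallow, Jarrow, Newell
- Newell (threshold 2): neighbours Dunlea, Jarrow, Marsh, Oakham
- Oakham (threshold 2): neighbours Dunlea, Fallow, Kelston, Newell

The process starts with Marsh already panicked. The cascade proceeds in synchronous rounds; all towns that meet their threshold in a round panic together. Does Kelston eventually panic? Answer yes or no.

Round 1 — Marsh panics (initial).
Round 2 — checking thresholds:
  Fallow: 1 of 4 neighbours < 4, holds.
  Jarrow: 1 of 2 neighbours ≥ 1, panics.
  Newell: 1 of 4 neighbours < 2, holds.
Round 3 — checking thresholds:
  Fallow: 1 of 4 neighbours < 4, holds.
  Newell: 2 of 4 neighbours ≥ 2, panics.
Round 4 — no new panics; cascade stops.

no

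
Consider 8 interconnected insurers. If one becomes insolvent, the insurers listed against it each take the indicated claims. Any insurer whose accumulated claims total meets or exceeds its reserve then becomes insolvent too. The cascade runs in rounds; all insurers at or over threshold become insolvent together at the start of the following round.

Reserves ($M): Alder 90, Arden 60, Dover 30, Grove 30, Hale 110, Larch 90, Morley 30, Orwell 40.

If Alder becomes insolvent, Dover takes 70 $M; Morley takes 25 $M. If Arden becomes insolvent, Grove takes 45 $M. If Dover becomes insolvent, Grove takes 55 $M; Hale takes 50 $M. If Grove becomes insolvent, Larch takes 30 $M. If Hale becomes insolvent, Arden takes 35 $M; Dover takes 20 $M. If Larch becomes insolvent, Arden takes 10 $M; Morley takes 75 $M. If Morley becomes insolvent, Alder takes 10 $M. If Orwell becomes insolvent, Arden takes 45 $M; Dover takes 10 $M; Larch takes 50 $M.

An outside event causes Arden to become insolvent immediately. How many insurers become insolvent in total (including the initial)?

Round 1 — Arden becomes insolvent (initial).
  Grove: +45 → 45 ≥ 30
Round 2 — Grove becomes insolvent.
  Larch: +30 → 30 < 90
No further insolvencies.

2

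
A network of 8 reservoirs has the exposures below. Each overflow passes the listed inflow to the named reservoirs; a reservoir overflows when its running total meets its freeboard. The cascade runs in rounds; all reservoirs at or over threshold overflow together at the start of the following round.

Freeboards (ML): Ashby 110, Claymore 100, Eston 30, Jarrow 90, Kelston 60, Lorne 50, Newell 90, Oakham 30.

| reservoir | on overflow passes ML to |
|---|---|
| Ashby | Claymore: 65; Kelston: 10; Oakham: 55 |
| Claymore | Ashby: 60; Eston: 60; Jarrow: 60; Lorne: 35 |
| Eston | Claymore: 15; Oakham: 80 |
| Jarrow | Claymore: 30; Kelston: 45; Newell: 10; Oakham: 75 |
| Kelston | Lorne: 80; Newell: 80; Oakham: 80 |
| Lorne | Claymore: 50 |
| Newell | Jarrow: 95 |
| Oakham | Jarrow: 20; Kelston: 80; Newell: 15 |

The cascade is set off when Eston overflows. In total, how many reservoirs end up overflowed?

6

Round 1 — Eston overflows (initial).
  Claymore: +15 → 15 < 100
  Oakham: +80 → 80 ≥ 30
Round 2 — Oakham overflows.
  Jarrow: +20 → 20 < 90
  Kelston: +80 → 80 ≥ 60
  Newell: +15 → 15 < 90
Round 3 — Kelston overflows.
  Lorne: +80 → 80 ≥ 50
  Newell: +80 → 95 ≥ 90
Round 4 — Lorne, Newell overflow.
  Claymore: +50 → 65 < 100
  Jarrow: +95 → 115 ≥ 90
Round 5 — Jarrow overflows.
  Claymore: +30 → 95 < 100
No further overflows.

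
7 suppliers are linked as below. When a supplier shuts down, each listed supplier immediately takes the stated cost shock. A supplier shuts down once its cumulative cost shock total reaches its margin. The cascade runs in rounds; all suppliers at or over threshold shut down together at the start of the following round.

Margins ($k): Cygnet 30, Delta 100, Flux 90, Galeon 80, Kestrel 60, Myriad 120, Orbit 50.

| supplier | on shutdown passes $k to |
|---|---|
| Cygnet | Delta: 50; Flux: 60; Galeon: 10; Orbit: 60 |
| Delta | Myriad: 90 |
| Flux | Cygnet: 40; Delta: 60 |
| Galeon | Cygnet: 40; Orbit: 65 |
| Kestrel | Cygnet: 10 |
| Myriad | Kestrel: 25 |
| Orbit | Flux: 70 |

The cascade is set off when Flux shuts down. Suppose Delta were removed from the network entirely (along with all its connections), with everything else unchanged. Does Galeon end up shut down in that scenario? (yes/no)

no

With Delta removed:
Round 1 — Flux shuts down (initial).
  Cygnet: +40 → 40 ≥ 30
Round 2 — Cygnet shuts down.
  Galeon: +10 → 10 < 80
  Orbit: +60 → 60 ≥ 50
Round 3 — Orbit shuts down.
No further shutdowns.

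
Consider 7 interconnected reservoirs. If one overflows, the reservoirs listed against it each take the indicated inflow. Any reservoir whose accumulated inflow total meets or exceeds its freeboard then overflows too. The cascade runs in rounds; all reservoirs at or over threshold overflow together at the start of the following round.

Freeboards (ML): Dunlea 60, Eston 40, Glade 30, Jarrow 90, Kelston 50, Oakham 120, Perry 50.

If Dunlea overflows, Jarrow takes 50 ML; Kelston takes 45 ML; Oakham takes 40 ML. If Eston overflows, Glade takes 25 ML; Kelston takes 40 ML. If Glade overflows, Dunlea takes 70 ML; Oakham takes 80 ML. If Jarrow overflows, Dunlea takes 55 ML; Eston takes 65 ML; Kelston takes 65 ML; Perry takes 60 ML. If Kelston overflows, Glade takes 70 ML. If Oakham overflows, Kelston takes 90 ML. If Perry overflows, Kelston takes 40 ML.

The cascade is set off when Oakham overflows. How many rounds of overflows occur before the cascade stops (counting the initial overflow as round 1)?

4

Round 1 — Oakham overflows (initial).
  Kelston: +90 → 90 ≥ 50
Round 2 — Kelston overflows.
  Glade: +70 → 70 ≥ 30
Round 3 — Glade overflows.
  Dunlea: +70 → 70 ≥ 60
Round 4 — Dunlea overflows.
  Jarrow: +50 → 50 < 90
No further overflows.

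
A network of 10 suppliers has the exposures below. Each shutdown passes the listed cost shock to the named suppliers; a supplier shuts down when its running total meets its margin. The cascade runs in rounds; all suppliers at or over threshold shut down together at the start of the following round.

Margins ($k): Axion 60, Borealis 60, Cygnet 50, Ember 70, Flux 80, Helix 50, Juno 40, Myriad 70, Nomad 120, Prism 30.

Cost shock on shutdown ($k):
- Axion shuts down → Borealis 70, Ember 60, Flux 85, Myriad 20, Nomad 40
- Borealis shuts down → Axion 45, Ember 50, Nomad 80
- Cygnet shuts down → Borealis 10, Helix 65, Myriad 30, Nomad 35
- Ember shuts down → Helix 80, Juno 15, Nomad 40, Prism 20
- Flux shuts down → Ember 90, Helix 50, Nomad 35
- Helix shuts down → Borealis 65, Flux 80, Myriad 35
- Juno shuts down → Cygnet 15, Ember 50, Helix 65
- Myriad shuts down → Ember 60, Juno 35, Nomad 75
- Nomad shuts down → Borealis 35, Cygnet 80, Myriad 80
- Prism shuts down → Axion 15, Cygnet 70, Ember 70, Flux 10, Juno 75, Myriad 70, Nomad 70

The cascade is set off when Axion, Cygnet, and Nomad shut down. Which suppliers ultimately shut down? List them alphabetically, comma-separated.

Round 1 — Axion, Cygnet, Nomad shut down (initial).
  Borealis: +70+10+35 → 115 ≥ 60
  Ember: +60 → 60 < 70
  Flux: +85 → 85 ≥ 80
  Helix: +65 → 65 ≥ 50
  Myriad: +20+30+80 → 130 ≥ 70
Round 2 — Borealis, Flux, Helix, Myriad shut down.
  Ember: +50+90+60 → 260 ≥ 70
  Juno: +35 → 35 < 40
Round 3 — Ember shuts down.
  Juno: +15 → 50 ≥ 40
  Prism: +20 → 20 < 30
Round 4 — Juno shuts down.
No further shutdowns.

Axion, Borealis, Cygnet, Ember, Flux, Helix, Juno, Myriad, Nomad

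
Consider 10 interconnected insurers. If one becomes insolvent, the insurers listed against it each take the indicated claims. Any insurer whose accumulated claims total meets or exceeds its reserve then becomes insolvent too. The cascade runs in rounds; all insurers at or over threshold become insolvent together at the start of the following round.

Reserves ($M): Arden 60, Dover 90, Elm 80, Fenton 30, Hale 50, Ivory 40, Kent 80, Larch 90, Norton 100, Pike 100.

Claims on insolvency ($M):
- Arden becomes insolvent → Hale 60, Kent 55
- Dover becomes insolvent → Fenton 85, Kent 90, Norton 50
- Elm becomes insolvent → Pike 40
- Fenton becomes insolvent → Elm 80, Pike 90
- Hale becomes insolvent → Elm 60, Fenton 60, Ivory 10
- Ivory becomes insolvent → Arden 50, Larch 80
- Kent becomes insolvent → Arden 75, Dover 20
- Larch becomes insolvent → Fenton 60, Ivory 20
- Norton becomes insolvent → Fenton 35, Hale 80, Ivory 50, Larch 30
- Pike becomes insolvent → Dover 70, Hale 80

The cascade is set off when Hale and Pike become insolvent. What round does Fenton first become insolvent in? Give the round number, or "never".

2

Round 1 — Hale, Pike become insolvent (initial).
  Dover: +70 → 70 < 90
  Elm: +60 → 60 < 80
  Fenton: +60 → 60 ≥ 30
  Ivory: +10 → 10 < 40
Round 2 — Fenton becomes insolvent.
  Elm: +80 → 140 ≥ 80
Round 3 — Elm becomes insolvent.
No further insolvencies.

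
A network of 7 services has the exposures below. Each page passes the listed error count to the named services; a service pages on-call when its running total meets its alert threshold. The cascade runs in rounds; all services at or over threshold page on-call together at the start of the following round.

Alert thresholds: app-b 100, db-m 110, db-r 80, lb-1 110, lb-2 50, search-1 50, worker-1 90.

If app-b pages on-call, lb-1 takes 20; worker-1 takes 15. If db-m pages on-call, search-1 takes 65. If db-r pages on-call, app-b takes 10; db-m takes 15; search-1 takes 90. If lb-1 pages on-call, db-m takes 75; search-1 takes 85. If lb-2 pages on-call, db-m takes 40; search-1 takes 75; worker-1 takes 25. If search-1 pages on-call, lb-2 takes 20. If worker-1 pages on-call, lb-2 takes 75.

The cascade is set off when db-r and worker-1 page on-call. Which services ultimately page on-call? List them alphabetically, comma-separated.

db-r, lb-2, search-1, worker-1

Round 1 — db-r, worker-1 page on-call (initial).
  app-b: +10 → 10 < 100
  db-m: +15 → 15 < 110
  lb-2: +75 → 75 ≥ 50
  search-1: +90 → 90 ≥ 50
Round 2 — lb-2, search-1 page on-call.
  db-m: +40 → 55 < 110
No further pages.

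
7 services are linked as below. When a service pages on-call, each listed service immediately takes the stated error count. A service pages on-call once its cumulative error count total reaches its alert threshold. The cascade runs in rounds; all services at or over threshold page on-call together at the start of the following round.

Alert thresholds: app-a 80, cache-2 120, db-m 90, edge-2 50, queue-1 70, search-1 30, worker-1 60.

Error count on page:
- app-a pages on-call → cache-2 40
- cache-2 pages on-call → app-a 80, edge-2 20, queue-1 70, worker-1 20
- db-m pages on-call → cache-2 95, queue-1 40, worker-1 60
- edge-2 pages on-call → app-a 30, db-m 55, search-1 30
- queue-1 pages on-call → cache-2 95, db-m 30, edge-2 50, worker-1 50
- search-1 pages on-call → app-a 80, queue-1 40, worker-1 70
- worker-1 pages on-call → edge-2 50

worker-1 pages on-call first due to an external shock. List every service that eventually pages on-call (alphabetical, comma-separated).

Round 1 — worker-1 pages on-call (initial).
  edge-2: +50 → 50 ≥ 50
Round 2 — edge-2 pages on-call.
  app-a: +30 → 30 < 80
  db-m: +55 → 55 < 90
  search-1: +30 → 30 ≥ 30
Round 3 — search-1 pages on-call.
  app-a: +80 → 110 ≥ 80
  queue-1: +40 → 40 < 70
Round 4 — app-a pages on-call.
  cache-2: +40 → 40 < 120
No further pages.

app-a, edge-2, search-1, worker-1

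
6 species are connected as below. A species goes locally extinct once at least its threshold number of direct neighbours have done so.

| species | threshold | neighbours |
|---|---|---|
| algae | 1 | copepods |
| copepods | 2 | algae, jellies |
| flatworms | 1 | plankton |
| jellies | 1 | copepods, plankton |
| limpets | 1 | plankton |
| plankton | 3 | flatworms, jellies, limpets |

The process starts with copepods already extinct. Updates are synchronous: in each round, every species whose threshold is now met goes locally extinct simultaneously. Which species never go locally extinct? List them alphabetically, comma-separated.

Round 1 — copepods goes locally extinct (initial).
Round 2 — checking thresholds:
  algae: 1 of 1 neighbours ≥ 1, goes locally extinct.
  jellies: 1 of 2 neighbours ≥ 1, goes locally extinct.
Round 3 — no new extinctions; cascade stops.

flatworms, limpets, plankton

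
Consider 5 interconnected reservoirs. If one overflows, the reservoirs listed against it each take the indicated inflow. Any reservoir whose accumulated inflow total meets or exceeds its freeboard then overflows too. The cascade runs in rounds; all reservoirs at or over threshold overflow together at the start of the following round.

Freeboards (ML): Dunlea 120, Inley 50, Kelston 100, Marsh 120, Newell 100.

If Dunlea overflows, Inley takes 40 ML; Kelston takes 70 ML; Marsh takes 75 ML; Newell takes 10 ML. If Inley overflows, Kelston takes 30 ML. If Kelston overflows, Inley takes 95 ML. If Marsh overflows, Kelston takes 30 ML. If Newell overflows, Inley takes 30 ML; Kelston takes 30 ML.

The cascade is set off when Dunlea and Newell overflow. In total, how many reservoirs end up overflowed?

4

Round 1 — Dunlea, Newell overflow (initial).
  Inley: +40+30 → 70 ≥ 50
  Kelston: +70+30 → 100 ≥ 100
  Marsh: +75 → 75 < 120
Round 2 — Inley, Kelston overflow.
No further overflows.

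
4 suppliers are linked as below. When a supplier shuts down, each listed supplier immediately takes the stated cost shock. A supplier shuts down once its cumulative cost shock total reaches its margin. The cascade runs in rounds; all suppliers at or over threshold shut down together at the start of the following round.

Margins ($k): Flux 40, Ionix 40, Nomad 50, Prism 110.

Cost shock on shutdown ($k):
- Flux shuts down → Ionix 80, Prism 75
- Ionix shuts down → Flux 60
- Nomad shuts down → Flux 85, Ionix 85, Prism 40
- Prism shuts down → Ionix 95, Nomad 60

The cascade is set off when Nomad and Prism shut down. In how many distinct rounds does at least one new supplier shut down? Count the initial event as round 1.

2

Round 1 — Nomad, Prism shut down (initial).
  Flux: +85 → 85 ≥ 40
  Ionix: +85+95 → 180 ≥ 40
Round 2 — Flux, Ionix shut down.
No further shutdowns.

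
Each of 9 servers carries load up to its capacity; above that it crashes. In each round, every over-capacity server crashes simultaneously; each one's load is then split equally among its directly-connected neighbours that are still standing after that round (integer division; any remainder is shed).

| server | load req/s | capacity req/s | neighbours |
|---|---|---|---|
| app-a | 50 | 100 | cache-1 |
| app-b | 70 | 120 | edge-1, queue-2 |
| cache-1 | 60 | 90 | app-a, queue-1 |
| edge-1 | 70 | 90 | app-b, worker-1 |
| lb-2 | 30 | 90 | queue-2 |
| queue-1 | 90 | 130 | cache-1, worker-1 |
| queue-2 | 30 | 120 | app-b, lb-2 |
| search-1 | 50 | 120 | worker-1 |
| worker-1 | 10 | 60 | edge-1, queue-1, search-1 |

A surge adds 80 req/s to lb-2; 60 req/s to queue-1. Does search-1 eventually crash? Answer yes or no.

Round 1 — lb-2 at 110 > 90; queue-1 at 150 > 130. lb-2, queue-1 crash.
  lb-2 sheds 110 req/s to queue-2: 110 each.
    queue-2: 30+110 = 140 > 120
  queue-1 sheds 150 req/s to cache-1, worker-1: 75 each.
    cache-1: 60+75 = 135 > 90
    worker-1: 10+75 = 85 > 60
Round 2 — cache-1, queue-2, worker-1 crash.
  cache-1 sheds 135 req/s to app-a: 135 each.
    app-a: 50+135 = 185 > 100
  queue-2 sheds 140 req/s to app-b: 140 each.
    app-b: 70+140 = 210 > 120
  worker-1 sheds 85 req/s to edge-1, search-1: 42 each (1 lost).
    edge-1: 70+42 = 112 > 90
    search-1: 50+42 = 92 ≤ 120
Round 3 — app-a, app-b, edge-1 crash.
  app-a sheds 185 req/s: no online neighbours, lost.
  app-b sheds 210 req/s: no online neighbours, lost.
  edge-1 sheds 112 req/s: no online neighbours, lost.
No further crashes.

no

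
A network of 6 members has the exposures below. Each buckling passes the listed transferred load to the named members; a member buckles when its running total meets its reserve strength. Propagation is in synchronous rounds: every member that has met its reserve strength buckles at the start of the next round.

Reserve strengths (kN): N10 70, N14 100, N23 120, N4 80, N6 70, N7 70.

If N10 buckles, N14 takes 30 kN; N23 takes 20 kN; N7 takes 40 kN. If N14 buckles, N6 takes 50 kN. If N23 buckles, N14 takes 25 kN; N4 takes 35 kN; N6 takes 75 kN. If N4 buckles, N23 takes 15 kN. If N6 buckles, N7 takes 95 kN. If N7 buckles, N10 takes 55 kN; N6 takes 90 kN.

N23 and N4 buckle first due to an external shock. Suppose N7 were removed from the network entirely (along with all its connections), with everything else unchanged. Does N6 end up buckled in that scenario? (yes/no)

yes

With N7 removed:
Round 1 — N23, N4 buckle (initial).
  N14: +25 → 25 < 100
  N6: +75 → 75 ≥ 70
Round 2 — N6 buckles.
No further bucklings.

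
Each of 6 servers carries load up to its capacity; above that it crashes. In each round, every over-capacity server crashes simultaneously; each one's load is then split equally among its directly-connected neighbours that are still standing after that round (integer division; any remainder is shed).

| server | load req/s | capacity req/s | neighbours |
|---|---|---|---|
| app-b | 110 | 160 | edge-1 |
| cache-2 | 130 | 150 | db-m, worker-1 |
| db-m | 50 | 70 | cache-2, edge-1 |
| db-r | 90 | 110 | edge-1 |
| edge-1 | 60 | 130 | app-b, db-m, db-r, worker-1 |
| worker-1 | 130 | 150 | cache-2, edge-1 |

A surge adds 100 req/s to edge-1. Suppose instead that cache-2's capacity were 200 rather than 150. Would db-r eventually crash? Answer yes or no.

With cache-2's capacity at 200:
Round 1 — edge-1 at 160 > 130. edge-1 crashes.
  edge-1 sheds 160 req/s to app-b, db-m, db-r, worker-1: 40 each.
    app-b: 110+40 = 150 ≤ 160
    db-m: 50+40 = 90 > 70
    db-r: 90+40 = 130 > 110
    worker-1: 130+40 = 170 > 150
Round 2 — db-m, db-r, worker-1 crash.
  db-m sheds 90 req/s to cache-2: 90 each.
    cache-2: 130+90 = 220 > 200
  db-r sheds 130 req/s: no online neighbours, lost.
  worker-1 sheds 170 req/s to cache-2: 170 each.
    cache-2: 220+170 = 390 > 200
Round 3 — cache-2 crashes.
  cache-2 sheds 390 req/s: no online neighbours, lost.
No further crashes.

yes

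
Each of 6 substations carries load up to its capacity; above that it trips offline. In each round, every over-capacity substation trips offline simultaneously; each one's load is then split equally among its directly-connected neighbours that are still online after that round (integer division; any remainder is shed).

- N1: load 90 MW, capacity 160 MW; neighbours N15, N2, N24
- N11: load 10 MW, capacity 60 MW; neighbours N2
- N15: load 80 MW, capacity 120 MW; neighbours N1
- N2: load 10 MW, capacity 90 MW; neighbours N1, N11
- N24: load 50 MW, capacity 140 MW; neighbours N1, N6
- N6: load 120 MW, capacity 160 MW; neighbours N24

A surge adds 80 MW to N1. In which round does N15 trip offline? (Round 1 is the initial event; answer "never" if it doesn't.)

2

Round 1 — N1 at 170 > 160. N1 trips offline.
  N1 sheds 170 MW to N15, N2, N24: 56 each (2 lost).
    N15: 80+56 = 136 > 120
    N2: 10+56 = 66 ≤ 90
    N24: 50+56 = 106 ≤ 140
Round 2 — N15 trips offline.
  N15 sheds 136 MW: no online neighbours, lost.
No further trips.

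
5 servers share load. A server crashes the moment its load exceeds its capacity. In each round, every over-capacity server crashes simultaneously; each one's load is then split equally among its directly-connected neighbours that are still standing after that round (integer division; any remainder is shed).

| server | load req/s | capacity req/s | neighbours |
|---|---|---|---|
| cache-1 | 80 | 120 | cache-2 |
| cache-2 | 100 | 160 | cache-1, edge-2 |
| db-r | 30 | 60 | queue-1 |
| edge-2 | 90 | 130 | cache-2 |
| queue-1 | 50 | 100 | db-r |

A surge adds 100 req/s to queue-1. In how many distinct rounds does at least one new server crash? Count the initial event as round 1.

Round 1 — queue-1 at 150 > 100. queue-1 crashes.
  queue-1 sheds 150 req/s to db-r: 150 each.
    db-r: 30+150 = 180 > 60
Round 2 — db-r crashes.
  db-r sheds 180 req/s: no online neighbours, lost.
No further crashes.

2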